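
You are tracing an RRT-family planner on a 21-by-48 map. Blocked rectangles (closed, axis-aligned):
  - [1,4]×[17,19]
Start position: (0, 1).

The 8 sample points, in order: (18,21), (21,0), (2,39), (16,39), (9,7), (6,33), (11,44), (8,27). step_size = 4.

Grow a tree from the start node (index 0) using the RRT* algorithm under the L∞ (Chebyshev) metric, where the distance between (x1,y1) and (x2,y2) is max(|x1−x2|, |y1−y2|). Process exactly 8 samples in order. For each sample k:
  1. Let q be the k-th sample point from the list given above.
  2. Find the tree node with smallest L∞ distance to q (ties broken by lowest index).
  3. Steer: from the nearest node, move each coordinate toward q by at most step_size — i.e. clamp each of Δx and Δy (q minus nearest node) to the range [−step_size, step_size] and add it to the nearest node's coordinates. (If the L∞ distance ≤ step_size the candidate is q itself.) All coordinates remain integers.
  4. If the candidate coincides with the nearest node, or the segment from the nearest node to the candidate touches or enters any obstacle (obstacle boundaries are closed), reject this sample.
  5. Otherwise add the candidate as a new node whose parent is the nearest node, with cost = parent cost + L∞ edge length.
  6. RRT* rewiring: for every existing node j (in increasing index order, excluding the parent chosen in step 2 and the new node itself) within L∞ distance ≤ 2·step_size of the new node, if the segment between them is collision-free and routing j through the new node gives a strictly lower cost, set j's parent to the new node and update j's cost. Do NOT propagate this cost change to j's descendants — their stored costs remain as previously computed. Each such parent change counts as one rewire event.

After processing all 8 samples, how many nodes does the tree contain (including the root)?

Node count: 9

1. q=(18,21) nearest=0 d=20 new=(4,5) → add node 1 parent=0 cost=4
2. q=(21,0) nearest=1 d=17 new=(8,1) → add node 2 parent=1 cost=8
3. q=(2,39) nearest=1 d=34 new=(2,9) → add node 3 parent=1 cost=8
4. q=(16,39) nearest=3 d=30 new=(6,13) → add node 4 parent=3 cost=12
5. q=(9,7) nearest=1 d=5 new=(8,7) → add node 5 parent=1 cost=8
6. q=(6,33) nearest=4 d=20 new=(6,17) → add node 6 parent=4 cost=16
7. q=(11,44) nearest=6 d=27 new=(10,21) → add node 7 parent=6 cost=20
8. q=(8,27) nearest=7 d=6 new=(8,25) → add node 8 parent=7 cost=24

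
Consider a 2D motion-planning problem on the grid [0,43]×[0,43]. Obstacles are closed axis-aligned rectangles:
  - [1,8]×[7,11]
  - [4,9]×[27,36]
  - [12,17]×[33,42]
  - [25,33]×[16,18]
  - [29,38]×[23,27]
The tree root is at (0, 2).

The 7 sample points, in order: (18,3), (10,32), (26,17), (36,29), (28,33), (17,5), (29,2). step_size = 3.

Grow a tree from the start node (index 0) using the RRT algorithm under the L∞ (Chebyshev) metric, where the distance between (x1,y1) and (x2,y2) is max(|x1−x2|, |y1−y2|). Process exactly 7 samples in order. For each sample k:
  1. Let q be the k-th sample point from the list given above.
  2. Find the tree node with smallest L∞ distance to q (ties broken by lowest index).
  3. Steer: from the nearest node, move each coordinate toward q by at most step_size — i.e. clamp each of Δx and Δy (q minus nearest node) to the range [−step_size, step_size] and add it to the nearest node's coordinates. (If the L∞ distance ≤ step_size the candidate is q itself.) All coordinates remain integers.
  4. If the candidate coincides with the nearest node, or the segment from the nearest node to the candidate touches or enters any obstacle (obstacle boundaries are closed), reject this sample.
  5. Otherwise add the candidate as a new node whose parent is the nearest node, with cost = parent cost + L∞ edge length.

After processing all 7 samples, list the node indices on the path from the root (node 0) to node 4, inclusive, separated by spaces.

Path: 0 1 2 3 4

1. q=(18,3) nearest=0 d=18 new=(3,3) → add node 1 parent=0 cost=3
2. q=(10,32) nearest=1 d=29 new=(6,6) → add node 2 parent=1 cost=6
3. q=(26,17) nearest=2 d=20 new=(9,9) → blocked by [1,8]×[7,11], reject
4. q=(36,29) nearest=2 d=30 new=(9,9) → blocked by [1,8]×[7,11], reject
5. q=(28,33) nearest=2 d=27 new=(9,9) → blocked by [1,8]×[7,11], reject
6. q=(17,5) nearest=2 d=11 new=(9,5) → add node 3 parent=2 cost=9
7. q=(29,2) nearest=3 d=20 new=(12,2) → add node 4 parent=3 cost=12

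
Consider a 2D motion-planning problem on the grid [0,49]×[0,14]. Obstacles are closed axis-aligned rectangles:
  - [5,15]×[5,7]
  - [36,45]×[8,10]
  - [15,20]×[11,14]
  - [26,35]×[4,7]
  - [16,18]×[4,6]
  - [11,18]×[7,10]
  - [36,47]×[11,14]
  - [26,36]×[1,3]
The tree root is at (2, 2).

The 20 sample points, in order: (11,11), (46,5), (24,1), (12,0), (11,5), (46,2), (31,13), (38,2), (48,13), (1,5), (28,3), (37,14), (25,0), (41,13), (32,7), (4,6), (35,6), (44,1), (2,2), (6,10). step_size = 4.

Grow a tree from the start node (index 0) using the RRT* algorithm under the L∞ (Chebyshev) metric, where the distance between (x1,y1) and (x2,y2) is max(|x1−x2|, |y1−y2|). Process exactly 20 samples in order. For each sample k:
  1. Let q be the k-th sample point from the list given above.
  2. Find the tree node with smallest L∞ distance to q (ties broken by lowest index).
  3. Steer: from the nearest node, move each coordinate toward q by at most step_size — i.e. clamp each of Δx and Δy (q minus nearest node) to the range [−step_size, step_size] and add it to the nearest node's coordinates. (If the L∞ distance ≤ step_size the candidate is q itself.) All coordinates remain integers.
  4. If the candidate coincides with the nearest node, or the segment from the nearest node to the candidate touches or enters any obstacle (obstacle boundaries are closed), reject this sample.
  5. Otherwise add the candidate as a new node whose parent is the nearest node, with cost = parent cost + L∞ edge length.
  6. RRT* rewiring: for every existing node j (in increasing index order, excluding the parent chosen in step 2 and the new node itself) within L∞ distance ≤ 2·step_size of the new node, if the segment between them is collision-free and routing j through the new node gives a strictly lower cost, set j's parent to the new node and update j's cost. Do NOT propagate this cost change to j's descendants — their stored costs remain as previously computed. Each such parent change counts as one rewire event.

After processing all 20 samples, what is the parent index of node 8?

1. q=(11,11) nearest=0 d=9 new=(6,6) → blocked by [5,15]×[5,7], reject
2. q=(46,5) nearest=0 d=44 new=(6,5) → blocked by [5,15]×[5,7], reject
3. q=(24,1) nearest=0 d=22 new=(6,1) → add node 1 parent=0 cost=4
4. q=(12,0) nearest=1 d=6 new=(10,0) → add node 2 parent=1 cost=8
5. q=(11,5) nearest=1 d=5 new=(10,5) → blocked by [5,15]×[5,7], reject
6. q=(46,2) nearest=2 d=36 new=(14,2) → add node 3 parent=2 cost=12
7. q=(31,13) nearest=3 d=17 new=(18,6) → blocked by [16,18]×[4,6], reject
8. q=(38,2) nearest=3 d=24 new=(18,2) → add node 4 parent=3 cost=16
9. q=(48,13) nearest=4 d=30 new=(22,6) → add node 5 parent=4 cost=20
10. q=(1,5) nearest=0 d=3 new=(1,5) → add node 6 parent=0 cost=3
11. q=(28,3) nearest=5 d=6 new=(26,3) → blocked by [26,36]×[1,3], reject
12. q=(37,14) nearest=5 d=15 new=(26,10) → add node 7 parent=5 cost=24
13. q=(25,0) nearest=5 d=6 new=(25,2) → add node 8 parent=5 cost=24
14. q=(41,13) nearest=7 d=15 new=(30,13) → add node 9 parent=7 cost=28
15. q=(32,7) nearest=7 d=6 new=(30,7) → blocked by [26,35]×[4,7], reject
16. q=(4,6) nearest=6 d=3 new=(4,6) → add node 10 parent=6 cost=6
17. q=(35,6) nearest=9 d=7 new=(34,9) → add node 11 parent=9 cost=32
18. q=(44,1) nearest=11 d=10 new=(38,5) → add node 12 parent=11 cost=36
19. q=(2,2) nearest=0 d=0 → coincident, reject
20. q=(6,10) nearest=10 d=4 new=(6,10) → add node 13 parent=10 cost=10

Parent of node 8: 5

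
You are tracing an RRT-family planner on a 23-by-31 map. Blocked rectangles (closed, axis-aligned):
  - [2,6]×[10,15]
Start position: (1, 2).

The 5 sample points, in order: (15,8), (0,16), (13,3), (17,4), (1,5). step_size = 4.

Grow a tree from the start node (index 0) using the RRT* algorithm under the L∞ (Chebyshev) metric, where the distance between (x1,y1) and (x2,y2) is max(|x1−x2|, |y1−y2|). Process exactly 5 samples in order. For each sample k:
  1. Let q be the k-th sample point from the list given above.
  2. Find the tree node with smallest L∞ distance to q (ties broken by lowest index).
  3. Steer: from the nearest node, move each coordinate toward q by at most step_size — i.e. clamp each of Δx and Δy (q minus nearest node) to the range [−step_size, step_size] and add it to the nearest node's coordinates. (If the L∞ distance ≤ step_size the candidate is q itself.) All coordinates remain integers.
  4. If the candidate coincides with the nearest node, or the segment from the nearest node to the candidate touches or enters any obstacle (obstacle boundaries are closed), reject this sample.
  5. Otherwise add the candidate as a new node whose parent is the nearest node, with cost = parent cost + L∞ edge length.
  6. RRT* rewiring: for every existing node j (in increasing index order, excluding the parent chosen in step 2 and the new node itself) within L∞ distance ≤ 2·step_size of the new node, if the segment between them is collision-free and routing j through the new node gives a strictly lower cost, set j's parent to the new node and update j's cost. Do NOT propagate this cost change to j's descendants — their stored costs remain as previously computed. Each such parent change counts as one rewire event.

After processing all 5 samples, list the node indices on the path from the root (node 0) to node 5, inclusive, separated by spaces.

Path: 0 5

1. q=(15,8) nearest=0 d=14 new=(5,6) → add node 1 parent=0 cost=4
2. q=(0,16) nearest=1 d=10 new=(1,10) → add node 2 parent=1 cost=8
3. q=(13,3) nearest=1 d=8 new=(9,3) → add node 3 parent=1 cost=8
4. q=(17,4) nearest=3 d=8 new=(13,4) → add node 4 parent=3 cost=12
5. q=(1,5) nearest=0 d=3 new=(1,5) → add node 5 parent=0 cost=3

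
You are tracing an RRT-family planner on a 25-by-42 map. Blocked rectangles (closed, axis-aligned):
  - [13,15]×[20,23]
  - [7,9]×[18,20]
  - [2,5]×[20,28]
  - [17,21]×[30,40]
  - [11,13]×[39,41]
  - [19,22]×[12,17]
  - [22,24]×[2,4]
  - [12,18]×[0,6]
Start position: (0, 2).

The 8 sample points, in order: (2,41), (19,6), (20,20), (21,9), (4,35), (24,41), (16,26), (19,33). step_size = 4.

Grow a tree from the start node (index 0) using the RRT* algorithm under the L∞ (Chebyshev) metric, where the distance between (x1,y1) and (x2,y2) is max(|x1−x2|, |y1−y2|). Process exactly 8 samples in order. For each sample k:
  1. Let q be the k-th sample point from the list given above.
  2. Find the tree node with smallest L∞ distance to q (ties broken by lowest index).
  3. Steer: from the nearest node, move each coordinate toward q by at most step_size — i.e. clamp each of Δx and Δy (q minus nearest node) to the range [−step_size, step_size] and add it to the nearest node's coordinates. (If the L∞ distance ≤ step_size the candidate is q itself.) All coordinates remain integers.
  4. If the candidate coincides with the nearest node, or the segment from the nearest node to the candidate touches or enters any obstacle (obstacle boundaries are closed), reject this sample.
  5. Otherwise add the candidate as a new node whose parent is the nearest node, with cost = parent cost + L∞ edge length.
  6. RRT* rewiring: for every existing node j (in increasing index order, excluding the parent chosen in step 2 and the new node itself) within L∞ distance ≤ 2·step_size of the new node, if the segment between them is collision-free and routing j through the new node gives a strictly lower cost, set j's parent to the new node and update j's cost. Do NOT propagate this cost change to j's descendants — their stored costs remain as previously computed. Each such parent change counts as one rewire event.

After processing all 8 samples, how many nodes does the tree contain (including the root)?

1. q=(2,41) nearest=0 d=39 new=(2,6) → add node 1 parent=0 cost=4
2. q=(19,6) nearest=1 d=17 new=(6,6) → add node 2 parent=1 cost=8
3. q=(20,20) nearest=2 d=14 new=(10,10) → add node 3 parent=2 cost=12
4. q=(21,9) nearest=3 d=11 new=(14,9) → add node 4 parent=3 cost=16
5. q=(4,35) nearest=3 d=25 new=(6,14) → add node 5 parent=3 cost=16
6. q=(24,41) nearest=5 d=27 new=(10,18) → add node 6 parent=5 cost=20
7. q=(16,26) nearest=6 d=8 new=(14,22) → blocked by [13,15]×[20,23], reject
8. q=(19,33) nearest=6 d=15 new=(14,22) → blocked by [13,15]×[20,23], reject

Node count: 7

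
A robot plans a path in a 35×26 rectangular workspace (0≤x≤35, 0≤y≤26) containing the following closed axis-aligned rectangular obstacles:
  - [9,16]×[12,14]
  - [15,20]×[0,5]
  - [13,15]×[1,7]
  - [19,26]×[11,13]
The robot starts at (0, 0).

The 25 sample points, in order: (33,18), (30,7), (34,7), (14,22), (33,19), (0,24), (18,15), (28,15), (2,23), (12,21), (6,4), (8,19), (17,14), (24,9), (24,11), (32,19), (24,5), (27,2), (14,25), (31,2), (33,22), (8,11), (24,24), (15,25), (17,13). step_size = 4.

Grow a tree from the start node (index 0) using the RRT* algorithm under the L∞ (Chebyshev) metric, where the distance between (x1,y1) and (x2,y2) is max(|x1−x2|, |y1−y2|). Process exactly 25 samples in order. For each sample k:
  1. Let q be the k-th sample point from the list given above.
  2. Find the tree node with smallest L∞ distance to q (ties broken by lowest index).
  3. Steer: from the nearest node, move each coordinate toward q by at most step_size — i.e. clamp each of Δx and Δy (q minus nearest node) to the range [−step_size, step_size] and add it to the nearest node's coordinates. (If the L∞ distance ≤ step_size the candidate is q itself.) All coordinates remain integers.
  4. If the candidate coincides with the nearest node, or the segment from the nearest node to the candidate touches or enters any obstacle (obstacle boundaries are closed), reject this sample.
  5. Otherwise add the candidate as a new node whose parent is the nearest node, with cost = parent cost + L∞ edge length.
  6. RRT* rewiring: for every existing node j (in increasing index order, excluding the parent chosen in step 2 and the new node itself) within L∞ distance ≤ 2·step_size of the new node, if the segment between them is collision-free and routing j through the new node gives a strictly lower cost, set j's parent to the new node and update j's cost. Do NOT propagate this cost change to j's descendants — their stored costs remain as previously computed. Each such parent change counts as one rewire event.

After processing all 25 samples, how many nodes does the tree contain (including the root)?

1. q=(33,18) nearest=0 d=33 new=(4,4) → add node 1 parent=0 cost=4
2. q=(30,7) nearest=1 d=26 new=(8,7) → add node 2 parent=1 cost=8
3. q=(34,7) nearest=2 d=26 new=(12,7) → add node 3 parent=2 cost=12
4. q=(14,22) nearest=2 d=15 new=(12,11) → add node 4 parent=2 cost=12
5. q=(33,19) nearest=3 d=21 new=(16,11) → add node 5 parent=3 cost=16
6. q=(0,24) nearest=4 d=13 new=(8,15) → blocked by [9,16]×[12,14], reject
7. q=(18,15) nearest=5 d=4 new=(18,15) → add node 6 parent=5 cost=20
8. q=(28,15) nearest=6 d=10 new=(22,15) → add node 7 parent=6 cost=24
9. q=(2,23) nearest=4 d=12 new=(8,15) → blocked by [9,16]×[12,14], reject
10. q=(12,21) nearest=6 d=6 new=(14,19) → add node 8 parent=6 cost=24
11. q=(6,4) nearest=1 d=2 new=(6,4) → add node 9 parent=1 cost=6
12. q=(8,19) nearest=8 d=6 new=(10,19) → add node 10 parent=8 cost=28
13. q=(17,14) nearest=6 d=1 new=(17,14) → add node 11 parent=6 cost=21
14. q=(24,9) nearest=6 d=6 new=(22,11) → blocked by [19,26]×[11,13], reject
15. q=(24,11) nearest=7 d=4 new=(24,11) → blocked by [19,26]×[11,13], reject
16. q=(32,19) nearest=7 d=10 new=(26,19) → add node 12 parent=7 cost=28
17. q=(24,5) nearest=5 d=8 new=(20,7) → add node 13 parent=5 cost=20
18. q=(27,2) nearest=13 d=7 new=(24,3) → add node 14 parent=13 cost=24
19. q=(14,25) nearest=8 d=6 new=(14,23) → add node 15 parent=8 cost=28
20. q=(31,2) nearest=14 d=7 new=(28,2) → add node 16 parent=14 cost=28
21. q=(33,22) nearest=12 d=7 new=(30,22) → add node 17 parent=12 cost=32
22. q=(8,11) nearest=2 d=4 new=(8,11) → add node 18 parent=2 cost=12; rewire 10→18 (20<28)
23. q=(24,24) nearest=12 d=5 new=(24,23) → add node 19 parent=12 cost=32
24. q=(15,25) nearest=15 d=2 new=(15,25) → add node 20 parent=15 cost=30
25. q=(17,13) nearest=11 d=1 new=(17,13) → add node 21 parent=11 cost=22

Node count: 22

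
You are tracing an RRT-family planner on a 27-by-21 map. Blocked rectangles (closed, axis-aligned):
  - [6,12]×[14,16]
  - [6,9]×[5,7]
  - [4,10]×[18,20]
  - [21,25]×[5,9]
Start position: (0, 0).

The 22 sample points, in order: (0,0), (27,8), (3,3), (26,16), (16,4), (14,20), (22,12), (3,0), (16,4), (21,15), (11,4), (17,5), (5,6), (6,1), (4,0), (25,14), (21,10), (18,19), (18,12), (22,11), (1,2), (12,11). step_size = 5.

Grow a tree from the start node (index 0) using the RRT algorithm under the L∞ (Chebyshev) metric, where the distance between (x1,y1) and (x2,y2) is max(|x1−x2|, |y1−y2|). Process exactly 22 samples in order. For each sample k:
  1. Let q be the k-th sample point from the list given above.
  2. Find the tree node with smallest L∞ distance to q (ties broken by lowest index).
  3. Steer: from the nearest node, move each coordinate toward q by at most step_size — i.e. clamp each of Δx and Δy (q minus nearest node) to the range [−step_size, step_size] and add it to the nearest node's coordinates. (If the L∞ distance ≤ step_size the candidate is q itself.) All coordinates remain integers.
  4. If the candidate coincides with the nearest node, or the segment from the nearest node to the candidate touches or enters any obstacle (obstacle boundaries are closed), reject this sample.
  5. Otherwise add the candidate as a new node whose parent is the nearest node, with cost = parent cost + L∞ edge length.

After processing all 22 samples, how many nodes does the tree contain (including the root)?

Node count: 20

1. q=(0,0) nearest=0 d=0 → coincident, reject
2. q=(27,8) nearest=0 d=27 new=(5,5) → add node 1 parent=0 cost=5
3. q=(3,3) nearest=1 d=2 new=(3,3) → add node 2 parent=1 cost=7
4. q=(26,16) nearest=1 d=21 new=(10,10) → blocked by [6,9]×[5,7], reject
5. q=(16,4) nearest=1 d=11 new=(10,4) → add node 3 parent=1 cost=10
6. q=(14,20) nearest=1 d=15 new=(10,10) → blocked by [6,9]×[5,7], reject
7. q=(22,12) nearest=3 d=12 new=(15,9) → add node 4 parent=3 cost=15
8. q=(3,0) nearest=0 d=3 new=(3,0) → add node 5 parent=0 cost=3
9. q=(16,4) nearest=4 d=5 new=(16,4) → add node 6 parent=4 cost=20
10. q=(21,15) nearest=4 d=6 new=(20,14) → add node 7 parent=4 cost=20
11. q=(11,4) nearest=3 d=1 new=(11,4) → add node 8 parent=3 cost=11
12. q=(17,5) nearest=6 d=1 new=(17,5) → add node 9 parent=6 cost=21
13. q=(5,6) nearest=1 d=1 new=(5,6) → add node 10 parent=1 cost=6
14. q=(6,1) nearest=2 d=3 new=(6,1) → add node 11 parent=2 cost=10
15. q=(4,0) nearest=5 d=1 new=(4,0) → add node 12 parent=5 cost=4
16. q=(25,14) nearest=7 d=5 new=(25,14) → add node 13 parent=7 cost=25
17. q=(21,10) nearest=7 d=4 new=(21,10) → add node 14 parent=7 cost=24
18. q=(18,19) nearest=7 d=5 new=(18,19) → add node 15 parent=7 cost=25
19. q=(18,12) nearest=7 d=2 new=(18,12) → add node 16 parent=7 cost=22
20. q=(22,11) nearest=14 d=1 new=(22,11) → add node 17 parent=14 cost=25
21. q=(1,2) nearest=0 d=2 new=(1,2) → add node 18 parent=0 cost=2
22. q=(12,11) nearest=4 d=3 new=(12,11) → add node 19 parent=4 cost=18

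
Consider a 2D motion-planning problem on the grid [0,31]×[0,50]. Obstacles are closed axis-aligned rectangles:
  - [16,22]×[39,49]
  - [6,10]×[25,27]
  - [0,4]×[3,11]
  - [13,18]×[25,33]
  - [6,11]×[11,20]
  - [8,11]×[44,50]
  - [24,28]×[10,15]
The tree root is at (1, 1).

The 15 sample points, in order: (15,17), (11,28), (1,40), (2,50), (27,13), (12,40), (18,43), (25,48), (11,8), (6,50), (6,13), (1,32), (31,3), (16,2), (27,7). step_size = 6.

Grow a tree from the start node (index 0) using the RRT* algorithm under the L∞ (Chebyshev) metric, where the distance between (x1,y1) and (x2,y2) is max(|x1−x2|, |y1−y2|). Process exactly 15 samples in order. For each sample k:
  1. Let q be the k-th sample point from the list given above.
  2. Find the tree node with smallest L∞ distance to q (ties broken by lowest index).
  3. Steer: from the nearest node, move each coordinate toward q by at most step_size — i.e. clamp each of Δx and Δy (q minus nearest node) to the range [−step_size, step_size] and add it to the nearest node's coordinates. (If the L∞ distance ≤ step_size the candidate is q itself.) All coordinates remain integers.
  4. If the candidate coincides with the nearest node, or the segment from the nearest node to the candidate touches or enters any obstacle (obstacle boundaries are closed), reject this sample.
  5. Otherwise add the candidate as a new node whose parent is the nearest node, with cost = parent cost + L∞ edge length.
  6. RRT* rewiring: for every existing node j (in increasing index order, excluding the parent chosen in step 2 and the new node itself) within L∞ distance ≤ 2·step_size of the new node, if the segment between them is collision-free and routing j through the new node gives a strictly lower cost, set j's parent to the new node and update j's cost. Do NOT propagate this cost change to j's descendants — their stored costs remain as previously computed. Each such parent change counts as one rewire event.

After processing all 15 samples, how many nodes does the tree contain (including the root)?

Node count: 4

1. q=(15,17) nearest=0 d=16 new=(7,7) → blocked by [0,4]×[3,11], reject
2. q=(11,28) nearest=0 d=27 new=(7,7) → blocked by [0,4]×[3,11], reject
3. q=(1,40) nearest=0 d=39 new=(1,7) → blocked by [0,4]×[3,11], reject
4. q=(2,50) nearest=0 d=49 new=(2,7) → blocked by [0,4]×[3,11], reject
5. q=(27,13) nearest=0 d=26 new=(7,7) → blocked by [0,4]×[3,11], reject
6. q=(12,40) nearest=0 d=39 new=(7,7) → blocked by [0,4]×[3,11], reject
7. q=(18,43) nearest=0 d=42 new=(7,7) → blocked by [0,4]×[3,11], reject
8. q=(25,48) nearest=0 d=47 new=(7,7) → blocked by [0,4]×[3,11], reject
9. q=(11,8) nearest=0 d=10 new=(7,7) → blocked by [0,4]×[3,11], reject
10. q=(6,50) nearest=0 d=49 new=(6,7) → blocked by [0,4]×[3,11], reject
11. q=(6,13) nearest=0 d=12 new=(6,7) → blocked by [0,4]×[3,11], reject
12. q=(1,32) nearest=0 d=31 new=(1,7) → blocked by [0,4]×[3,11], reject
13. q=(31,3) nearest=0 d=30 new=(7,3) → add node 1 parent=0 cost=6
14. q=(16,2) nearest=1 d=9 new=(13,2) → add node 2 parent=1 cost=12
15. q=(27,7) nearest=2 d=14 new=(19,7) → add node 3 parent=2 cost=18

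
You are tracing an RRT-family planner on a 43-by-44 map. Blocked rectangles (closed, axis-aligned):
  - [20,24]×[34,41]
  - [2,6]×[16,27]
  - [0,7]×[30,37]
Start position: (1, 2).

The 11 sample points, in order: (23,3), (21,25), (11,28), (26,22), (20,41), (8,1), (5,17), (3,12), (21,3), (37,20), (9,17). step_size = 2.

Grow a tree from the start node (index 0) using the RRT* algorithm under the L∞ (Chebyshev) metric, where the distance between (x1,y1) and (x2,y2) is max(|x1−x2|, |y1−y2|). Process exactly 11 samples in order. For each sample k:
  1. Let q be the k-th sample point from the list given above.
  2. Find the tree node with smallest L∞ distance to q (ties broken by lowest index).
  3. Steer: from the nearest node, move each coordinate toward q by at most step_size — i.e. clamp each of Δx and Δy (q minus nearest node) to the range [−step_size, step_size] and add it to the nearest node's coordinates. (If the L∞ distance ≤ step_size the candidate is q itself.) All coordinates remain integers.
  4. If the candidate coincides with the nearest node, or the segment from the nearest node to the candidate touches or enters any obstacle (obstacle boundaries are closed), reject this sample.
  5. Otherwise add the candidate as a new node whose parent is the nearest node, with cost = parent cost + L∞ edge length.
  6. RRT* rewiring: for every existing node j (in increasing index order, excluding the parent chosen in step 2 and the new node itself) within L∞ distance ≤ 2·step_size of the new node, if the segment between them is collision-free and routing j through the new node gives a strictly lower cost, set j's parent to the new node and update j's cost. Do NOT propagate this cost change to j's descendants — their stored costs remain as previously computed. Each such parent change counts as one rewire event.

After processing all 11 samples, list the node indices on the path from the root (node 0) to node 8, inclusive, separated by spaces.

Path: 0 1 2 3 8

1. q=(23,3) nearest=0 d=22 new=(3,3) → add node 1 parent=0 cost=2
2. q=(21,25) nearest=1 d=22 new=(5,5) → add node 2 parent=1 cost=4
3. q=(11,28) nearest=2 d=23 new=(7,7) → add node 3 parent=2 cost=6
4. q=(26,22) nearest=3 d=19 new=(9,9) → add node 4 parent=3 cost=8
5. q=(20,41) nearest=4 d=32 new=(11,11) → add node 5 parent=4 cost=10
6. q=(8,1) nearest=2 d=4 new=(7,3) → add node 6 parent=2 cost=6
7. q=(5,17) nearest=5 d=6 new=(9,13) → add node 7 parent=5 cost=12
8. q=(3,12) nearest=3 d=5 new=(5,9) → add node 8 parent=3 cost=8
9. q=(21,3) nearest=5 d=10 new=(13,9) → add node 9 parent=5 cost=12
10. q=(37,20) nearest=9 d=24 new=(15,11) → add node 10 parent=9 cost=14
11. q=(9,17) nearest=7 d=4 new=(9,15) → add node 11 parent=7 cost=14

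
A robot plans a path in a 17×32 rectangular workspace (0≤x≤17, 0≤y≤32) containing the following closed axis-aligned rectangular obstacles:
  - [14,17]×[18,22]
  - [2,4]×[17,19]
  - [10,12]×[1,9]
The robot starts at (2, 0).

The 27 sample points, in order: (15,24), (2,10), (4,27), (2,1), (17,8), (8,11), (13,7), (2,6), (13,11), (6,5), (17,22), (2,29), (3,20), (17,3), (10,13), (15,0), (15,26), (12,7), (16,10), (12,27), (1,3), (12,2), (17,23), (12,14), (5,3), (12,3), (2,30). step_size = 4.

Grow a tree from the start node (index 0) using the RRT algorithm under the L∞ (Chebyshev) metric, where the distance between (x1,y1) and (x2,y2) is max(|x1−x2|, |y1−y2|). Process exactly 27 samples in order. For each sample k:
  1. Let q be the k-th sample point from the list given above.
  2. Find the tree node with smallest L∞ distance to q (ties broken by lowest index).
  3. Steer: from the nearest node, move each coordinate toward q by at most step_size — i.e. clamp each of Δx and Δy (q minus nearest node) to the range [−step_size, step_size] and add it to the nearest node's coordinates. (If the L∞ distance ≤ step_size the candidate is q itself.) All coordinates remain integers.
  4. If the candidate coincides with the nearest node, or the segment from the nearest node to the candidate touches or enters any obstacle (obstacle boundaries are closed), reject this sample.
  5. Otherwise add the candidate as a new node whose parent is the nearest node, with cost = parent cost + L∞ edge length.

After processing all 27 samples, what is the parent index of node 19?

Parent of node 19: 15

1. q=(15,24) nearest=0 d=24 new=(6,4) → add node 1 parent=0 cost=4
2. q=(2,10) nearest=1 d=6 new=(2,8) → add node 2 parent=1 cost=8
3. q=(4,27) nearest=2 d=19 new=(4,12) → add node 3 parent=2 cost=12
4. q=(2,1) nearest=0 d=1 new=(2,1) → add node 4 parent=0 cost=1
5. q=(17,8) nearest=1 d=11 new=(10,8) → blocked by [10,12]×[1,9], reject
6. q=(8,11) nearest=3 d=4 new=(8,11) → add node 5 parent=3 cost=16
7. q=(13,7) nearest=5 d=5 new=(12,7) → blocked by [10,12]×[1,9], reject
8. q=(2,6) nearest=2 d=2 new=(2,6) → add node 6 parent=2 cost=10
9. q=(13,11) nearest=5 d=5 new=(12,11) → add node 7 parent=5 cost=20
10. q=(6,5) nearest=1 d=1 new=(6,5) → add node 8 parent=1 cost=5
11. q=(17,22) nearest=5 d=11 new=(12,15) → add node 9 parent=5 cost=20
12. q=(2,29) nearest=9 d=14 new=(8,19) → add node 10 parent=9 cost=24
13. q=(3,20) nearest=10 d=5 new=(4,20) → add node 11 parent=10 cost=28
14. q=(17,3) nearest=7 d=8 new=(16,7) → add node 12 parent=7 cost=24
15. q=(10,13) nearest=5 d=2 new=(10,13) → add node 13 parent=5 cost=18
16. q=(15,0) nearest=12 d=7 new=(15,3) → add node 14 parent=12 cost=28
17. q=(15,26) nearest=10 d=7 new=(12,23) → add node 15 parent=10 cost=28
18. q=(12,7) nearest=5 d=4 new=(12,7) → blocked by [10,12]×[1,9], reject
19. q=(16,10) nearest=12 d=3 new=(16,10) → add node 16 parent=12 cost=27
20. q=(12,27) nearest=15 d=4 new=(12,27) → add node 17 parent=15 cost=32
21. q=(1,3) nearest=4 d=2 new=(1,3) → add node 18 parent=4 cost=3
22. q=(12,2) nearest=14 d=3 new=(12,2) → blocked by [10,12]×[1,9], reject
23. q=(17,23) nearest=15 d=5 new=(16,23) → add node 19 parent=15 cost=32
24. q=(12,14) nearest=9 d=1 new=(12,14) → add node 20 parent=9 cost=21
25. q=(5,3) nearest=1 d=1 new=(5,3) → add node 21 parent=1 cost=5
26. q=(12,3) nearest=14 d=3 new=(12,3) → blocked by [10,12]×[1,9], reject
27. q=(2,30) nearest=11 d=10 new=(2,24) → add node 22 parent=11 cost=32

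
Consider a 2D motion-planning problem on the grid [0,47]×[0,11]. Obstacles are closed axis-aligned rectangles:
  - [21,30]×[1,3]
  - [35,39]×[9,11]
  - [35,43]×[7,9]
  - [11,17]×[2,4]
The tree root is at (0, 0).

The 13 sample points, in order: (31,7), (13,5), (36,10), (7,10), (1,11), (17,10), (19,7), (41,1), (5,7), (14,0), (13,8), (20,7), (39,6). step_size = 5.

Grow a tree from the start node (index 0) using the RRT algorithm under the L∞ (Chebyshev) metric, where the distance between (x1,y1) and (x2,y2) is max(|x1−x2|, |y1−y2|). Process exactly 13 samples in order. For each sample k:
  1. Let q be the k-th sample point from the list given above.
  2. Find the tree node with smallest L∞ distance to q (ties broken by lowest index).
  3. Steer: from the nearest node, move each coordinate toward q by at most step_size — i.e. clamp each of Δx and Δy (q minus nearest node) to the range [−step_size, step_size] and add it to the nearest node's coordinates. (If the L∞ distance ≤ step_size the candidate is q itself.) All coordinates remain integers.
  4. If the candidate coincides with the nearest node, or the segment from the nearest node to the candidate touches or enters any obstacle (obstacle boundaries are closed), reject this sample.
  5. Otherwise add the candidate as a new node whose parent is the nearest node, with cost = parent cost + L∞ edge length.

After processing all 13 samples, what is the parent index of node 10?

Parent of node 10: 7

1. q=(31,7) nearest=0 d=31 new=(5,5) → add node 1 parent=0 cost=5
2. q=(13,5) nearest=1 d=8 new=(10,5) → add node 2 parent=1 cost=10
3. q=(36,10) nearest=2 d=26 new=(15,10) → add node 3 parent=2 cost=15
4. q=(7,10) nearest=1 d=5 new=(7,10) → add node 4 parent=1 cost=10
5. q=(1,11) nearest=1 d=6 new=(1,10) → add node 5 parent=1 cost=10
6. q=(17,10) nearest=3 d=2 new=(17,10) → add node 6 parent=3 cost=17
7. q=(19,7) nearest=6 d=3 new=(19,7) → add node 7 parent=6 cost=20
8. q=(41,1) nearest=7 d=22 new=(24,2) → blocked by [21,30]×[1,3], reject
9. q=(5,7) nearest=1 d=2 new=(5,7) → add node 8 parent=1 cost=7
10. q=(14,0) nearest=2 d=5 new=(14,0) → blocked by [11,17]×[2,4], reject
11. q=(13,8) nearest=3 d=2 new=(13,8) → add node 9 parent=3 cost=17
12. q=(20,7) nearest=7 d=1 new=(20,7) → add node 10 parent=7 cost=21
13. q=(39,6) nearest=10 d=19 new=(25,6) → add node 11 parent=10 cost=26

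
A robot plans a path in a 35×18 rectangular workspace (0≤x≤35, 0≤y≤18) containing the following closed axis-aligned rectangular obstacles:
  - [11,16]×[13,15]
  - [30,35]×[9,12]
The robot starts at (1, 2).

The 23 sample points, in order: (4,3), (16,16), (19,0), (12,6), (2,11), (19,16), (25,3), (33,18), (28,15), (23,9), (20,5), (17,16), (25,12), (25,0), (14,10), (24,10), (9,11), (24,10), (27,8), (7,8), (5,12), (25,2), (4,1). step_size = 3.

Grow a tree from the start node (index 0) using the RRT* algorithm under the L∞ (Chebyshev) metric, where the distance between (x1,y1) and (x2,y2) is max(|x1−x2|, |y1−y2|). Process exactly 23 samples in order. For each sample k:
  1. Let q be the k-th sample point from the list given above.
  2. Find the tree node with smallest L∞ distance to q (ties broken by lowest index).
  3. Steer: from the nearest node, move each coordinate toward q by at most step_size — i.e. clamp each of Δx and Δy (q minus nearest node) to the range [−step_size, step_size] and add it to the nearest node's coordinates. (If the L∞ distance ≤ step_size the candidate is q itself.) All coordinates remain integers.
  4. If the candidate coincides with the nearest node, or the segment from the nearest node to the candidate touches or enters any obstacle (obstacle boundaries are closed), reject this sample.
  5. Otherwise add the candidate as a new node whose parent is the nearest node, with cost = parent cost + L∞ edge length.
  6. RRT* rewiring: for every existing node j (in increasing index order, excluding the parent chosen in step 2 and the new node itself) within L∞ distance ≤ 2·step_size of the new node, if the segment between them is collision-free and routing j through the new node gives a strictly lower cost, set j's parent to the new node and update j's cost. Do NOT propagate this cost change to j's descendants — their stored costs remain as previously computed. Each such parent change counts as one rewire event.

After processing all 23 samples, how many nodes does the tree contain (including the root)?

Node count: 23

1. q=(4,3) nearest=0 d=3 new=(4,3) → add node 1 parent=0 cost=3
2. q=(16,16) nearest=1 d=13 new=(7,6) → add node 2 parent=1 cost=6
3. q=(19,0) nearest=2 d=12 new=(10,3) → add node 3 parent=2 cost=9
4. q=(12,6) nearest=3 d=3 new=(12,6) → add node 4 parent=3 cost=12
5. q=(2,11) nearest=2 d=5 new=(4,9) → add node 5 parent=2 cost=9
6. q=(19,16) nearest=4 d=10 new=(15,9) → add node 6 parent=4 cost=15
7. q=(25,3) nearest=6 d=10 new=(18,6) → add node 7 parent=6 cost=18
8. q=(33,18) nearest=7 d=15 new=(21,9) → add node 8 parent=7 cost=21
9. q=(28,15) nearest=8 d=7 new=(24,12) → add node 9 parent=8 cost=24
10. q=(23,9) nearest=8 d=2 new=(23,9) → add node 10 parent=8 cost=23
11. q=(20,5) nearest=7 d=2 new=(20,5) → add node 11 parent=7 cost=20
12. q=(17,16) nearest=6 d=7 new=(17,12) → add node 12 parent=6 cost=18
13. q=(25,12) nearest=9 d=1 new=(25,12) → add node 13 parent=9 cost=25
14. q=(25,0) nearest=11 d=5 new=(23,2) → add node 14 parent=11 cost=23
15. q=(14,10) nearest=6 d=1 new=(14,10) → add node 15 parent=6 cost=16
16. q=(24,10) nearest=10 d=1 new=(24,10) → add node 16 parent=10 cost=24
17. q=(9,11) nearest=2 d=5 new=(9,9) → add node 17 parent=2 cost=9; rewire 15→17 (14<16)
18. q=(24,10) nearest=16 d=0 → coincident, reject
19. q=(27,8) nearest=16 d=3 new=(27,8) → add node 18 parent=16 cost=27
20. q=(7,8) nearest=2 d=2 new=(7,8) → add node 19 parent=2 cost=8
21. q=(5,12) nearest=5 d=3 new=(5,12) → add node 20 parent=5 cost=12
22. q=(25,2) nearest=14 d=2 new=(25,2) → add node 21 parent=14 cost=25
23. q=(4,1) nearest=1 d=2 new=(4,1) → add node 22 parent=1 cost=5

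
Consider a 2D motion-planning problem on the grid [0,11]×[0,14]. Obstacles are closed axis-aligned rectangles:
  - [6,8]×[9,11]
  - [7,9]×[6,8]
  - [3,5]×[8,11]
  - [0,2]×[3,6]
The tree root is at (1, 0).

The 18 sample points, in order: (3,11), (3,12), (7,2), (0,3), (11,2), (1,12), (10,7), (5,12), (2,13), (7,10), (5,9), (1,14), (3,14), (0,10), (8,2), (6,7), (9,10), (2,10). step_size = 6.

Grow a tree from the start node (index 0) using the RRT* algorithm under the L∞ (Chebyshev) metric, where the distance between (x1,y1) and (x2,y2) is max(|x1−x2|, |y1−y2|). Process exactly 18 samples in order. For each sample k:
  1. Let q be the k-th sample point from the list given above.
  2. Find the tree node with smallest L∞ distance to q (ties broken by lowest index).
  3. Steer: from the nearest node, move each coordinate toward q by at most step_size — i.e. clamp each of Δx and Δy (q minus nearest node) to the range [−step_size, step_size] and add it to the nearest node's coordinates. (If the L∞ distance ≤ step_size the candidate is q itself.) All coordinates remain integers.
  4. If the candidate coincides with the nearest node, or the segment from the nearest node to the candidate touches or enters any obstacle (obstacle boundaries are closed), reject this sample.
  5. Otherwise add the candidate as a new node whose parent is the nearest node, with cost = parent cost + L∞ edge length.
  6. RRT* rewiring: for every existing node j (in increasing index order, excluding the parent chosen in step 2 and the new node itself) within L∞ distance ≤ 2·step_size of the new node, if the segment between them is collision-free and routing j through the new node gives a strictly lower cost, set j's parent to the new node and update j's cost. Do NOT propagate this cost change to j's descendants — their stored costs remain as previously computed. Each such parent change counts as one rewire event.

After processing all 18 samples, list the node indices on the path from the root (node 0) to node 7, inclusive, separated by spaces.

1. q=(3,11) nearest=0 d=11 new=(3,6) → blocked by [0,2]×[3,6], reject
2. q=(3,12) nearest=0 d=12 new=(3,6) → blocked by [0,2]×[3,6], reject
3. q=(7,2) nearest=0 d=6 new=(7,2) → add node 1 parent=0 cost=6
4. q=(0,3) nearest=0 d=3 new=(0,3) → blocked by [0,2]×[3,6], reject
5. q=(11,2) nearest=1 d=4 new=(11,2) → add node 2 parent=1 cost=10
6. q=(1,12) nearest=1 d=10 new=(1,8) → add node 3 parent=1 cost=12
7. q=(10,7) nearest=1 d=5 new=(10,7) → add node 4 parent=1 cost=11
8. q=(5,12) nearest=3 d=4 new=(5,12) → blocked by [3,5]×[8,11], reject
9. q=(2,13) nearest=3 d=5 new=(2,13) → add node 5 parent=3 cost=17
10. q=(7,10) nearest=4 d=3 new=(7,10) → blocked by [6,8]×[9,11], reject
11. q=(5,9) nearest=3 d=4 new=(5,9) → blocked by [3,5]×[8,11], reject
12. q=(1,14) nearest=5 d=1 new=(1,14) → add node 6 parent=5 cost=18
13. q=(3,14) nearest=5 d=1 new=(3,14) → add node 7 parent=5 cost=18
14. q=(0,10) nearest=3 d=2 new=(0,10) → add node 8 parent=3 cost=14
15. q=(8,2) nearest=1 d=1 new=(8,2) → add node 9 parent=1 cost=7
16. q=(6,7) nearest=4 d=4 new=(6,7) → blocked by [7,9]×[6,8], reject
17. q=(9,10) nearest=4 d=3 new=(9,10) → add node 10 parent=4 cost=14
18. q=(2,10) nearest=3 d=2 new=(2,10) → add node 11 parent=3 cost=14

Path: 0 1 3 5 7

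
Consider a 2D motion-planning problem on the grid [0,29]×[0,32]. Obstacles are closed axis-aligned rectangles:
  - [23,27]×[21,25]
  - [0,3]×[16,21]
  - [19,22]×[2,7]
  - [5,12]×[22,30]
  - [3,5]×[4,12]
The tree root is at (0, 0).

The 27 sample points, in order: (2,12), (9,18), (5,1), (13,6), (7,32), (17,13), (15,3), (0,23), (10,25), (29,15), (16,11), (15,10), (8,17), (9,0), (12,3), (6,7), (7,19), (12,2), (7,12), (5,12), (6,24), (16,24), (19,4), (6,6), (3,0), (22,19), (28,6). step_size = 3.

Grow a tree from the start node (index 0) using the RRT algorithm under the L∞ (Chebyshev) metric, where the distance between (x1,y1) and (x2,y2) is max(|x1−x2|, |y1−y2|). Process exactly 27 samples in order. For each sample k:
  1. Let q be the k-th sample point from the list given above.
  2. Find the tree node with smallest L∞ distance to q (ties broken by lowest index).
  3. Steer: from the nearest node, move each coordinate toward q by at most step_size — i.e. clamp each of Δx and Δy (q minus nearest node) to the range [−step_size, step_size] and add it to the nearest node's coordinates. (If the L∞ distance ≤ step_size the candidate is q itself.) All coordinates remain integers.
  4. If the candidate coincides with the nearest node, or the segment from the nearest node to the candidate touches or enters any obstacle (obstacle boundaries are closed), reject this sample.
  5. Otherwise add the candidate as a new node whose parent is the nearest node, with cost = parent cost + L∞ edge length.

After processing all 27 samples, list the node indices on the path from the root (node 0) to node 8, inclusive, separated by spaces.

Path: 0 1 2 3 5 6 8

1. q=(2,12) nearest=0 d=12 new=(2,3) → add node 1 parent=0 cost=3
2. q=(9,18) nearest=1 d=15 new=(5,6) → blocked by [3,5]×[4,12], reject
3. q=(5,1) nearest=1 d=3 new=(5,1) → add node 2 parent=1 cost=6
4. q=(13,6) nearest=2 d=8 new=(8,4) → add node 3 parent=2 cost=9
5. q=(7,32) nearest=3 d=28 new=(7,7) → add node 4 parent=3 cost=12
6. q=(17,13) nearest=3 d=9 new=(11,7) → add node 5 parent=3 cost=12
7. q=(15,3) nearest=5 d=4 new=(14,4) → add node 6 parent=5 cost=15
8. q=(0,23) nearest=4 d=16 new=(4,10) → blocked by [3,5]×[4,12], reject
9. q=(10,25) nearest=4 d=18 new=(10,10) → add node 7 parent=4 cost=15
10. q=(29,15) nearest=6 d=15 new=(17,7) → add node 8 parent=6 cost=18
11. q=(16,11) nearest=8 d=4 new=(16,10) → add node 9 parent=8 cost=21
12. q=(15,10) nearest=9 d=1 new=(15,10) → add node 10 parent=9 cost=22
13. q=(8,17) nearest=7 d=7 new=(8,13) → add node 11 parent=7 cost=18
14. q=(9,0) nearest=2 d=4 new=(8,0) → add node 12 parent=2 cost=9
15. q=(12,3) nearest=6 d=2 new=(12,3) → add node 13 parent=6 cost=17
16. q=(6,7) nearest=4 d=1 new=(6,7) → add node 14 parent=4 cost=13
17. q=(7,19) nearest=11 d=6 new=(7,16) → add node 15 parent=11 cost=21
18. q=(12,2) nearest=13 d=1 new=(12,2) → add node 16 parent=13 cost=18
19. q=(7,12) nearest=11 d=1 new=(7,12) → add node 17 parent=11 cost=19
20. q=(5,12) nearest=17 d=2 new=(5,12) → blocked by [3,5]×[4,12], reject
21. q=(6,24) nearest=15 d=8 new=(6,19) → add node 18 parent=15 cost=24
22. q=(16,24) nearest=15 d=9 new=(10,19) → add node 19 parent=15 cost=24
23. q=(19,4) nearest=8 d=3 new=(19,4) → blocked by [19,22]×[2,7], reject
24. q=(6,6) nearest=4 d=1 new=(6,6) → add node 20 parent=4 cost=13
25. q=(3,0) nearest=2 d=2 new=(3,0) → add node 21 parent=2 cost=8
26. q=(22,19) nearest=9 d=9 new=(19,13) → add node 22 parent=9 cost=24
27. q=(28,6) nearest=22 d=9 new=(22,10) → add node 23 parent=22 cost=27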